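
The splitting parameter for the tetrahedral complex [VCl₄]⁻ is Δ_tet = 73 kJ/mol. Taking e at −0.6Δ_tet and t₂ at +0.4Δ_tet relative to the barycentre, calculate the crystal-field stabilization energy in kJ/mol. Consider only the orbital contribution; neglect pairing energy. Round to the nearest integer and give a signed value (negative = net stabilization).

Each Cl⁻ contributes -1; 4 × (-1) = -4. With overall charge -1, V is in the +3 oxidation state.
V³⁺: group 5, so d-count = 5 − 3 = 2.
Tetrahedral splitting is small, so the complex is high-spin.
Configuration: e² t₂⁰.
Orbital CFSE = 2(-0.6) + 0(0.4) = -1.2Δ_tet = -1.2 × 73 = -88 kJ/mol.

-88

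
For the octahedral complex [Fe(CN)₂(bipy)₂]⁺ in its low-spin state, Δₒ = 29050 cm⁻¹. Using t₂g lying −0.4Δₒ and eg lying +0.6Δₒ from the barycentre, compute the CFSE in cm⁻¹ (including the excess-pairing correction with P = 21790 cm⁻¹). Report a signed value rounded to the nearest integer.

-14520

Ligand charges: 2×(-1) from CN⁻ and 2×(+0) from bipy sum to -2; with overall charge +1, Fe is +3.
Group 8 minus oxidation state +3 gives a d⁵ configuration for Fe³⁺.
Electron filling gives t₂g⁵ eg⁰.
The orbital stabilization is -2.0Δₒ = -2.0 × 29050 = -58100 cm⁻¹.
Pairing penalty: 2 pairs vs 0 in the high-spin reference → 2 extra × P = 43580 cm⁻¹.
Combining: -58100 + 43580 = -14520 cm⁻¹.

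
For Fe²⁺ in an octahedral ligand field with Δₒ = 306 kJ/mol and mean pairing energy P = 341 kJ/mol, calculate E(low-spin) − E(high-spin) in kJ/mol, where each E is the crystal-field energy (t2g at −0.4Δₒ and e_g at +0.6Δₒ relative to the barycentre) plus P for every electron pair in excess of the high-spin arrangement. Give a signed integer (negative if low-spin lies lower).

Group 8 minus oxidation state +2 gives a d⁶ configuration for Fe²⁺.
High-spin d⁶ fills as t2g^4 e_g^2 with CFSE 4(−0.4) + 2(+0.6) = -0.4Δₒ = -122 kJ/mol.
Low-spin: t2g^6 e_g^0, orbital CFSE = -2.4Δₒ = -734 kJ/mol; plus 2 excess pairs × P = +682 kJ/mol; total -52 kJ/mol.
E(LS) − E(HS) = -52 − (-122) = 70 kJ/mol.

70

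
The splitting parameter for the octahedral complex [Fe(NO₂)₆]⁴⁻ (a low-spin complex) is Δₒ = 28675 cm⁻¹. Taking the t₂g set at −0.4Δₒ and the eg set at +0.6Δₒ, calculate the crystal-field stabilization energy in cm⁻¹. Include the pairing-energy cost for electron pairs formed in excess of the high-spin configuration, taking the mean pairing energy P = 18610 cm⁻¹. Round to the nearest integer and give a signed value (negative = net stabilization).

Each NO₂⁻ contributes -1; 6 × (-1) = -6. With overall charge -4, Fe is in the +2 oxidation state.
Group 8 minus oxidation state +2 gives a d⁶ configuration for Fe²⁺.
Electron filling gives t₂g⁶ eg⁰.
Orbital CFSE = 6(-0.4) + 0(0.6) = -2.4Δₒ = -2.4 × 28675 = -68820 cm⁻¹.
Relative to high-spin t₂g⁴ eg² (1 paired), the low-spin configuration has 2 additional pairs, contributing +2 × 18610 = +37220 cm⁻¹.
Overall CFSE = -68820 + 37220 = -31600 cm⁻¹.

-31600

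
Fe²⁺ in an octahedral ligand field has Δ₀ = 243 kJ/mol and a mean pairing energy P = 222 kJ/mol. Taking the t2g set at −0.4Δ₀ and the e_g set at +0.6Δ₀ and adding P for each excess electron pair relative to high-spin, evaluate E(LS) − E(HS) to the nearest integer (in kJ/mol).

-42

Fe sits in group 8; removing 2 electrons leaves Fe²⁺ with 8 − 2 = 6 d electrons.
High-spin: t2g^4 e_g^2, CFSE = -0.4Δ₀ = -97 kJ/mol.
For low-spin the configuration is t2g^6 e_g^0: orbital energy -2.4 × 243 = -583 kJ/mol, and 2 additional pairs relative to high-spin add 444 kJ/mol, giving -139 kJ/mol.
E(LS) − E(HS) = -139 − (-97) = -42 kJ/mol.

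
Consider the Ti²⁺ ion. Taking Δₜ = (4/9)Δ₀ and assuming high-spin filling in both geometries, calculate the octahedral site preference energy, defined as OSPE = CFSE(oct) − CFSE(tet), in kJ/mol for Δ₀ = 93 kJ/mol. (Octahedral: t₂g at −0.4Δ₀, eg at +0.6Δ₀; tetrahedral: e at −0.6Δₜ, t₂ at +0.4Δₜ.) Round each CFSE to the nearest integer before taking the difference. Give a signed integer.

-24

Ti²⁺: group 4, so d-count = 4 − 2 = 2.
Octahedral (high-spin): t2g^2 e_g^0, CFSE = 2(−0.4) + 0(+0.6) = -0.8Δ₀ = -0.8 × 93 = -74 kJ/mol.
Tetrahedral e^2 t2^0 gives -1.2Δₜ = -1.2 × (4/9) × 93 = -50 kJ/mol.
OSPE = CFSE(oct) − CFSE(tet) = -74 − (-50) = -24 kJ/mol.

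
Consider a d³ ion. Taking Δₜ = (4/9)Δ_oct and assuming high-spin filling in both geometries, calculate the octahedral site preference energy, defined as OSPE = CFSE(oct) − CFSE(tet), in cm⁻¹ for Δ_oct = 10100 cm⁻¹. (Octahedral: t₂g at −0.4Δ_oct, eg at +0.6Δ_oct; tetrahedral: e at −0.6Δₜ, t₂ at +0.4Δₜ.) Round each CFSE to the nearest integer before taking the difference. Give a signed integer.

Octahedral (high-spin): t2g^3 e_g^0, CFSE = 3(−0.4) + 0(+0.6) = -1.2Δ_oct = -1.2 × 10100 = -12120 cm⁻¹.
Tetrahedral: e^2 t2^1, CFSE = 2(−0.6) + 1(+0.4) = -0.8Δₜ = -0.8 × (4/9) × 10100 = -3591 cm⁻¹.
OSPE = -12120 − (-3591) = -8529 cm⁻¹.

-8529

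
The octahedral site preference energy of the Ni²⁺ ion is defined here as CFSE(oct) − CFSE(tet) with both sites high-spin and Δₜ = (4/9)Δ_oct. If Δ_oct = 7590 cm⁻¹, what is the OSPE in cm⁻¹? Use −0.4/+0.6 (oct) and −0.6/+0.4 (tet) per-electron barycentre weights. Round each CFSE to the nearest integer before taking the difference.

Ni sits in group 10; removing 2 electrons leaves Ni²⁺ with 10 − 2 = 8 d electrons.
Octahedral high-spin t₂g⁶ eg²: CFSE = -1.2 × 7590 = -9108 cm⁻¹.
Tetrahedral e⁴ t₂⁴ gives -0.8Δₜ = -0.8 × (4/9) × 7590 = -2699 cm⁻¹.
Subtracting, OSPE = -9108 − (-2699) = -6409 cm⁻¹.

-6409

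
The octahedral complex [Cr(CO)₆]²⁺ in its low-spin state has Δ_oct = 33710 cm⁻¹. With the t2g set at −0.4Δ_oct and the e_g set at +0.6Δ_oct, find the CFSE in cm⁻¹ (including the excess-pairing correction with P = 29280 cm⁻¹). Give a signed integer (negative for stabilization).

-24656

CO is neutral, so the +2 overall charge sits on Cr: oxidation state +2.
Cr is in group 6, so Cr²⁺ is d⁴ (6 − 2 = 4).
Configuration: t2g^4 e_g^0.
Orbital CFSE = 4(-0.4) + 0(0.6) = -1.6Δ_oct = -1.6 × 33710 = -53936 cm⁻¹.
Relative to high-spin t2g^3 e_g^1 (0 paired), the low-spin configuration has 1 additional pair, contributing +1 × 29280 = +29280 cm⁻¹.
Net CFSE = -53936 + 29280 = -24656 cm⁻¹.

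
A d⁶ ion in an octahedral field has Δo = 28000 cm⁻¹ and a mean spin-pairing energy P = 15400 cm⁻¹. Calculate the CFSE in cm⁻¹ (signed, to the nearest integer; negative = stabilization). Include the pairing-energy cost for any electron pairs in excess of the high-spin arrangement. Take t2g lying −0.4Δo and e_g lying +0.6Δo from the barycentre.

Δo > P, so pairing is preferred: the ground state is low-spin.
That gives t2g^6 e_g^0.
Orbital CFSE = -2.4Δo = -2.4 × 28000 = -67200 cm⁻¹.
Excess pairs vs high-spin: 3 − 1 = 2; pairing cost = +30800 cm⁻¹.
Net CFSE = -67200 + 30800 = -36400 cm⁻¹.

-36400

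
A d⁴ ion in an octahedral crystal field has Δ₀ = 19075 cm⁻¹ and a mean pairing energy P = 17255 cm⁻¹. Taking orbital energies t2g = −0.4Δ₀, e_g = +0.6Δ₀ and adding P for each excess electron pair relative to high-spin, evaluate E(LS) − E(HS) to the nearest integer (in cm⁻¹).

In the high-spin limit (t2g^3 e_g^1) the orbital term is -0.6Δ₀ = -11445 cm⁻¹, with no excess pairing.
Low-spin: t2g^4 e_g^0, orbital CFSE = -1.6Δ₀ = -30520 cm⁻¹; plus 1 excess pair × P = +17255 cm⁻¹; total -13265 cm⁻¹.
The difference is -13265 − (-11445) = -1820 cm⁻¹, so low-spin lies lower.

-1820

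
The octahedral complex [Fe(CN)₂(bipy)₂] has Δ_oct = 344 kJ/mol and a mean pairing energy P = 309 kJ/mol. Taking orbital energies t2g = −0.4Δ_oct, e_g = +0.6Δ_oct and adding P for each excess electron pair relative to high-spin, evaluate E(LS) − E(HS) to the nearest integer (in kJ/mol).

Ligand charges: 2×(-1) from CN⁻ and 2×(+0) from bipy sum to -2; with overall charge +0, Fe is +2.
Fe²⁺: group 8, so d-count = 8 − 2 = 6.
High-spin d⁶ fills as t2g^4 e_g^2 with CFSE 4(−0.4) + 2(+0.6) = -0.4Δ_oct = -138 kJ/mol.
Low-spin t2g^6 e_g^0 gives -2.4Δ_oct = -826 kJ/mol, but forming 2 extra pairs costs 2P = 618 kJ/mol, so E(LS) = -826 + 618 = -208 kJ/mol.
E(LS) − E(HS) = -208 − (-138) = -70 kJ/mol.

-70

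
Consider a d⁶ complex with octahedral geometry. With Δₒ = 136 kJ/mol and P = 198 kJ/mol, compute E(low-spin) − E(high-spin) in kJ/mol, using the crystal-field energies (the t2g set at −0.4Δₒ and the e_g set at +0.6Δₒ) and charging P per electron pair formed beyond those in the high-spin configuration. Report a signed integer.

In the high-spin limit (t2g^4 e_g^2) the orbital term is -0.4Δₒ = -54 kJ/mol, with no excess pairing.
Low-spin t2g^6 e_g^0 gives -2.4Δₒ = -326 kJ/mol, but forming 2 extra pairs costs 2P = 396 kJ/mol, so E(LS) = -326 + 396 = 70 kJ/mol.
The difference is 70 − (-54) = 124 kJ/mol, so high-spin lies lower.

124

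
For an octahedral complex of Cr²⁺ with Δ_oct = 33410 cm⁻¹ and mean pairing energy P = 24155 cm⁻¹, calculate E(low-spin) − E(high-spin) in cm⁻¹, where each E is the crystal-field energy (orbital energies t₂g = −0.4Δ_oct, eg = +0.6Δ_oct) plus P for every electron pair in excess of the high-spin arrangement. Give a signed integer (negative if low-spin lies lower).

Cr is in group 6, so Cr²⁺ is d⁴ (6 − 2 = 4).
High-spin d⁴ fills as t₂g³ eg¹ with CFSE 3(−0.4) + 1(+0.6) = -0.6Δ_oct = -20046 cm⁻¹.
Low-spin: t₂g⁴ eg⁰, orbital CFSE = -1.6Δ_oct = -53456 cm⁻¹; plus 1 excess pair × P = +24155 cm⁻¹; total -29301 cm⁻¹.
Thus E(LS) − E(HS) = -9255 cm⁻¹.

-9255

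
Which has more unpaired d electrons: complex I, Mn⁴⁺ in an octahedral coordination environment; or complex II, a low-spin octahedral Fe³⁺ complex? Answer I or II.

I

I: Group 7 minus oxidation state +4 gives a d³ configuration for Mn⁴⁺; t₂g³ eg⁰ → 3 unpaired.
II: Group 8 minus oxidation state +3 gives a d⁵ configuration for Fe³⁺; t₂g⁵ eg⁰ → 1 unpaired.
So I has more unpaired electrons.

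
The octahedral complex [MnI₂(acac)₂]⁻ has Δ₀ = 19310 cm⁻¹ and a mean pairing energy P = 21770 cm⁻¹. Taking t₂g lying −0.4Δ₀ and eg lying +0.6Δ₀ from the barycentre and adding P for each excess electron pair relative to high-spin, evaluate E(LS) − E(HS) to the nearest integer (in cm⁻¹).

Ligand charges: 2×(-1) from I⁻ and 2×(-1) from acac⁻ sum to -4; with overall charge -1, Mn is +3.
Group 7 minus oxidation state +3 gives a d⁴ configuration for Mn³⁺.
High-spin d⁴ fills as t₂g³ eg¹ with CFSE 3(−0.4) + 1(+0.6) = -0.6Δ₀ = -11586 cm⁻¹.
For low-spin the configuration is t₂g⁴ eg⁰: orbital energy -1.6 × 19310 = -30896 cm⁻¹, and 1 additional pair relative to high-spin adds 21770 cm⁻¹, giving -9126 cm⁻¹.
E(LS) − E(HS) = -9126 − (-11586) = 2460 cm⁻¹.

2460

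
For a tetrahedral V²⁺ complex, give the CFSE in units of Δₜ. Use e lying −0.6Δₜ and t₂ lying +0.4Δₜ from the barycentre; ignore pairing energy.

V is in group 5, so V²⁺ is d³ (5 − 2 = 3).
Tetrahedral fields are weak (Δₜ ≈ 4/9 Δₒ), so electrons fill high-spin.
Configuration: e² t₂¹.
CFSE = 2(-0.6Δₜ) + 1(0.4Δₜ) = -1.2Δₜ + 0.4Δₜ = -0.8Δₜ.

-0.8 Δₜ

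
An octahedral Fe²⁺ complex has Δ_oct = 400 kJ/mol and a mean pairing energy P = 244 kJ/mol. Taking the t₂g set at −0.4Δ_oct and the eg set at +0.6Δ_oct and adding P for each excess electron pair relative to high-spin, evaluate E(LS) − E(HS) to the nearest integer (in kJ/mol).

-312

Fe²⁺: group 8, so d-count = 8 − 2 = 6.
High-spin: t₂g⁴ eg², CFSE = -0.4Δ_oct = -160 kJ/mol.
Low-spin t₂g⁶ eg⁰ gives -2.4Δ_oct = -960 kJ/mol, but forming 2 extra pairs costs 2P = 488 kJ/mol, so E(LS) = -960 + 488 = -472 kJ/mol.
Thus E(LS) − E(HS) = -312 kJ/mol.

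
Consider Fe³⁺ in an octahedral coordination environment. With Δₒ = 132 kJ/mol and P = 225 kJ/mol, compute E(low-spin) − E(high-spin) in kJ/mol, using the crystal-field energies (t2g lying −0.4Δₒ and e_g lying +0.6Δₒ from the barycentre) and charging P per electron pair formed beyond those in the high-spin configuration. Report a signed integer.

186

Fe sits in group 8; removing 3 electrons leaves Fe³⁺ with 8 − 3 = 5 d electrons.
In the high-spin limit (t2g^3 e_g^2) the orbital term is 0.0Δₒ = 0 kJ/mol, with no excess pairing.
Low-spin t2g^5 e_g^0 gives -2.0Δₒ = -264 kJ/mol, but forming 2 extra pairs costs 2P = 450 kJ/mol, so E(LS) = -264 + 450 = 186 kJ/mol.
E(LS) − E(HS) = 186 − (0) = 186 kJ/mol.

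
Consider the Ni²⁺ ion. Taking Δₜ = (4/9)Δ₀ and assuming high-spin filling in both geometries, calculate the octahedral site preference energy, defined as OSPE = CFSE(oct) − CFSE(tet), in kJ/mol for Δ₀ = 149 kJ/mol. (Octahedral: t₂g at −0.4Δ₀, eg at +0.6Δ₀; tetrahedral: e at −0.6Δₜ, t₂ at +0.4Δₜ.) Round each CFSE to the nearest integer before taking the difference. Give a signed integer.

Group 10 minus oxidation state +2 gives a d⁸ configuration for Ni²⁺.
Octahedral (high-spin): t₂g⁶ eg², CFSE = 6(−0.4) + 2(+0.6) = -1.2Δ₀ = -1.2 × 149 = -179 kJ/mol.
Tetrahedral: e⁴ t₂⁴, CFSE = 4(−0.6) + 4(+0.4) = -0.8Δₜ = -0.8 × (4/9) × 149 = -53 kJ/mol.
OSPE = CFSE(oct) − CFSE(tet) = -179 − (-53) = -126 kJ/mol.

-126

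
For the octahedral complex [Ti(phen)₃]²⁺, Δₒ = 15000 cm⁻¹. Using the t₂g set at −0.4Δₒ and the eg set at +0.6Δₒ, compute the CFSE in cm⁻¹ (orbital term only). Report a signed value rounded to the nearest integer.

phen is neutral, so the +2 overall charge sits on Ti: oxidation state +2.
Ti sits in group 4; removing 2 electrons leaves Ti²⁺ with 4 − 2 = 2 d electrons.
For octahedral d² the high- and low-spin configurations coincide.
Electron filling gives t₂g² eg⁰.
Orbital CFSE = 2(-0.4) + 0(0.6) = -0.8Δₒ = -0.8 × 15000 = -12000 cm⁻¹.

-12000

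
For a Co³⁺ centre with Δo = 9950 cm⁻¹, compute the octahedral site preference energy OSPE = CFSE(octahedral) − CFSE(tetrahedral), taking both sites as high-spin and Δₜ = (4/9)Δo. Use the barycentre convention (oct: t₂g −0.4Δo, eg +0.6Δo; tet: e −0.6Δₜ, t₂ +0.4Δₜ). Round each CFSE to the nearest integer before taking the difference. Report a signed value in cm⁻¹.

-1327

Co is in group 9, so Co³⁺ is d⁶ (9 − 3 = 6).
Octahedral high-spin t₂g⁴ eg²: CFSE = -0.4 × 9950 = -3980 cm⁻¹.
Tetrahedral e³ t₂³ gives -0.6Δₜ = -0.6 × (4/9) × 9950 = -2653 cm⁻¹.
OSPE = -3980 − (-2653) = -1327 cm⁻¹.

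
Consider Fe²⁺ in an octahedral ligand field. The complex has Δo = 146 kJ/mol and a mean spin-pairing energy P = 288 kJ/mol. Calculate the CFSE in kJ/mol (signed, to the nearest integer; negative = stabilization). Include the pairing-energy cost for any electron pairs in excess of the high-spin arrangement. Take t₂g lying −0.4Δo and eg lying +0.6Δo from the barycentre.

-58

Fe is in group 8, so Fe²⁺ is d⁶ (8 − 2 = 6).
With Δo < P the complex is high-spin.
Configuration: t₂g⁴ eg².
Orbital CFSE = -0.4Δo = -0.4 × 146 = -58 kJ/mol.
High-spin has no excess pairs, so no pairing correction applies.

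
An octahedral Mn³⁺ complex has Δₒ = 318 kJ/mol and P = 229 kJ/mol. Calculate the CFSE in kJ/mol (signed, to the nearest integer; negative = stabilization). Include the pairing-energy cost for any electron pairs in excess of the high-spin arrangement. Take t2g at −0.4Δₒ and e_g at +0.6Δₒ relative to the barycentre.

Mn is in group 7, so Mn³⁺ is d⁴ (7 − 3 = 4).
Since Δₒ = 318 kJ/mol > P = 229 kJ/mol, the complex adopts the low-spin configuration.
Configuration: t2g^4 e_g^0.
Orbital CFSE = -1.6Δₒ = -1.6 × 318 = -509 kJ/mol.
Excess pairs vs high-spin: 1 − 0 = 1; pairing cost = +229 kJ/mol.
Net CFSE = -509 + 229 = -280 kJ/mol.

-280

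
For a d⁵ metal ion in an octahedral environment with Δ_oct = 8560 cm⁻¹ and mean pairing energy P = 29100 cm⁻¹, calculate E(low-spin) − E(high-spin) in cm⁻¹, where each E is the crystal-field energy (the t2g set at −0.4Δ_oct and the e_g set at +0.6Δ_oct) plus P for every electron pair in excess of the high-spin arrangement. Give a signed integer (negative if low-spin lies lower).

In the high-spin limit (t2g^3 e_g^2) the orbital term is 0.0Δ_oct = 0 cm⁻¹, with no excess pairing.
Low-spin t2g^5 e_g^0 gives -2.0Δ_oct = -17120 cm⁻¹, but forming 2 extra pairs costs 2P = 58200 cm⁻¹, so E(LS) = -17120 + 58200 = 41080 cm⁻¹.
E(LS) − E(HS) = 41080 − (0) = 41080 cm⁻¹.

41080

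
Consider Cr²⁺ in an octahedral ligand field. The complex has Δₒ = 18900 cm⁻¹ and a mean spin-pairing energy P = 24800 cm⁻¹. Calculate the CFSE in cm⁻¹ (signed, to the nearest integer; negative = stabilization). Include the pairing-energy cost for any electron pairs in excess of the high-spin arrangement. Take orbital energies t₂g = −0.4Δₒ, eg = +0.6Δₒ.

Cr is in group 6, so Cr²⁺ is d⁴ (6 − 2 = 4).
Here Δₒ < P (18900 < 24800), so the high-spin state is favoured.
Filling d⁴ accordingly: t₂g³ eg¹.
Orbital CFSE = -0.6Δₒ = -0.6 × 18900 = -11340 cm⁻¹.
High-spin has no excess pairs, so no pairing correction applies.

-11340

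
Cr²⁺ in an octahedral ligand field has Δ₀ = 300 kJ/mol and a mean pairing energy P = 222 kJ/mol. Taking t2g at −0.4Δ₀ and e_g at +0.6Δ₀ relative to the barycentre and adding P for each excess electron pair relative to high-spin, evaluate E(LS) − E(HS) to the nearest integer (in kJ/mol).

-78

Group 6 minus oxidation state +2 gives a d⁴ configuration for Cr²⁺.
High-spin: t2g^3 e_g^1, CFSE = -0.6Δ₀ = -180 kJ/mol.
Low-spin: t2g^4 e_g^0, orbital CFSE = -1.6Δ₀ = -480 kJ/mol; plus 1 excess pair × P = +222 kJ/mol; total -258 kJ/mol.
Thus E(LS) − E(HS) = -78 kJ/mol.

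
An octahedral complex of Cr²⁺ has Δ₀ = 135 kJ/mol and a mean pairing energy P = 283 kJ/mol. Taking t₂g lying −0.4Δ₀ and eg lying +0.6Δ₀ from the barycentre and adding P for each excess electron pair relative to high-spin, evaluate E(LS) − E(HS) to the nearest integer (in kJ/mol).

148

Cr sits in group 6; removing 2 electrons leaves Cr²⁺ with 6 − 2 = 4 d electrons.
High-spin d⁴ fills as t₂g³ eg¹ with CFSE 3(−0.4) + 1(+0.6) = -0.6Δ₀ = -81 kJ/mol.
For low-spin the configuration is t₂g⁴ eg⁰: orbital energy -1.6 × 135 = -216 kJ/mol, and 1 additional pair relative to high-spin adds 283 kJ/mol, giving 67 kJ/mol.
E(LS) − E(HS) = 67 − (-81) = 148 kJ/mol.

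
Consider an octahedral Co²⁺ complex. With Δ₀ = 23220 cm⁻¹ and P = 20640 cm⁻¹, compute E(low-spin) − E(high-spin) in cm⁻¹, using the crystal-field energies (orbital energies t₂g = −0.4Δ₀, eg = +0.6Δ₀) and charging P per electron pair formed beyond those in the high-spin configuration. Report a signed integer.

-2580

Co²⁺: group 9, so d-count = 9 − 2 = 7.
High-spin: t₂g⁵ eg², CFSE = -0.8Δ₀ = -18576 cm⁻¹.
Low-spin: t₂g⁶ eg¹, orbital CFSE = -1.8Δ₀ = -41796 cm⁻¹; plus 1 excess pair × P = +20640 cm⁻¹; total -21156 cm⁻¹.
Thus E(LS) − E(HS) = -2580 cm⁻¹.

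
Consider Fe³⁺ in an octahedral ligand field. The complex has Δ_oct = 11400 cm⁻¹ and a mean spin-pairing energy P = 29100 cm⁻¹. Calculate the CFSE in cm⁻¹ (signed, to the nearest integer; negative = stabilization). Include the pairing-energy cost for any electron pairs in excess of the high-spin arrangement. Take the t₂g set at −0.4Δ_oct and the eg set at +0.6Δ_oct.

0

Fe is in group 8, so Fe³⁺ is d⁵ (8 − 3 = 5).
With Δ_oct < P the complex is high-spin.
That gives t₂g³ eg².
Orbital CFSE = 0.0Δ_oct = 0.0 × 11400 = 0 cm⁻¹.
High-spin has no excess pairs, so no pairing correction applies.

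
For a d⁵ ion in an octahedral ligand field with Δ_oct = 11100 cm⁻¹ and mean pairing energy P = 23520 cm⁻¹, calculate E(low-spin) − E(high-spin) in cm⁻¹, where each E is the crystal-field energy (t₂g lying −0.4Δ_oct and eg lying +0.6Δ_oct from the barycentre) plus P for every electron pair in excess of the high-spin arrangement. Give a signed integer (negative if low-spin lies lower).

24840

High-spin d⁵ fills as t₂g³ eg² with CFSE 3(−0.4) + 2(+0.6) = 0.0Δ_oct = 0 cm⁻¹.
Low-spin t₂g⁵ eg⁰ gives -2.0Δ_oct = -22200 cm⁻¹, but forming 2 extra pairs costs 2P = 47040 cm⁻¹, so E(LS) = -22200 + 47040 = 24840 cm⁻¹.
Thus E(LS) − E(HS) = 24840 cm⁻¹.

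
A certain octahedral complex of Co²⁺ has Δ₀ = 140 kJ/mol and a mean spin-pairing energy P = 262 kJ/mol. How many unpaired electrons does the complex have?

Co²⁺: group 9, so d-count = 9 − 2 = 7.
With Δ₀ < P the complex is high-spin.
Filling d⁷ accordingly: t2g^5 e_g^2.
Unpaired electrons: 3.

3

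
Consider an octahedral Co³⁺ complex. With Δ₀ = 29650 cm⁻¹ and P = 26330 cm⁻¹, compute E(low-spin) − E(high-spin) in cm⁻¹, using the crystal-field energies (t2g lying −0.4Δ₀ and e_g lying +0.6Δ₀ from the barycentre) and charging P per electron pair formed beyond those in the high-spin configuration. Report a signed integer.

Co is in group 9, so Co³⁺ is d⁶ (9 − 3 = 6).
High-spin: t2g^4 e_g^2, CFSE = -0.4Δ₀ = -11860 cm⁻¹.
Low-spin: t2g^6 e_g^0, orbital CFSE = -2.4Δ₀ = -71160 cm⁻¹; plus 2 excess pairs × P = +52660 cm⁻¹; total -18500 cm⁻¹.
E(LS) − E(HS) = -18500 − (-11860) = -6640 cm⁻¹.

-6640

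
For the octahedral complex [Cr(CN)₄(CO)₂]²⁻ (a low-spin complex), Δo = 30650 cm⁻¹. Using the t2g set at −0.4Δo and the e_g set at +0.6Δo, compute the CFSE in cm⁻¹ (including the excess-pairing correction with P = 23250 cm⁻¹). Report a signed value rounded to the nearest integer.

-25790

Ligand charges: 4×(-1) from CN⁻ and 2×(+0) from CO sum to -4; with overall charge -2, Cr is +2.
Cr sits in group 6; removing 2 electrons leaves Cr²⁺ with 6 − 2 = 4 d electrons.
Electron filling gives t2g^4 e_g^0.
CFSE(orbital) = 4×(-0.4Δo) + 0×(0.6Δo) = -1.6Δo; with Δo = 30650 cm⁻¹ that is -49040 cm⁻¹.
Pairing penalty: 1 pair vs 0 in the high-spin reference → 1 extra × P = 23250 cm⁻¹.
Net CFSE = -49040 + 23250 = -25790 cm⁻¹.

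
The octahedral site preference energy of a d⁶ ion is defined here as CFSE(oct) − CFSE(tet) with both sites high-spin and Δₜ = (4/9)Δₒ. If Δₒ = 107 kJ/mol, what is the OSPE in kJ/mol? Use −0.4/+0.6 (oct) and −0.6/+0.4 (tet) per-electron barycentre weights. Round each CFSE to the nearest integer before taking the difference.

Octahedral (high-spin): t2g^4 e_g^2, CFSE = 4(−0.4) + 2(+0.6) = -0.4Δₒ = -0.4 × 107 = -43 kJ/mol.
Tetrahedral e^3 t2^3 gives -0.6Δₜ = -0.6 × (4/9) × 107 = -29 kJ/mol.
OSPE = CFSE(oct) − CFSE(tet) = -43 − (-29) = -14 kJ/mol.

-14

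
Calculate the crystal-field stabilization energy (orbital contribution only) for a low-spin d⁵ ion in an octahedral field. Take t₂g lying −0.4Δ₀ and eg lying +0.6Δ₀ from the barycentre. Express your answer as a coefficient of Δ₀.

-2.0 Δ₀

Configuration: t₂g⁵ eg⁰.
CFSE = 5(-0.4Δ₀) + 0(0.6Δ₀) = -2.0Δ₀ + 0.0Δ₀ = -2.0Δ₀.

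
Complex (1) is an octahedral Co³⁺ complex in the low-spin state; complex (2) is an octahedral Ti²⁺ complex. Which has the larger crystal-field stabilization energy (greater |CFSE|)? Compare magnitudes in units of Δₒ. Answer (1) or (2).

(1)

(1): Co³⁺: group 9, so d-count = 9 − 3 = 6; t₂g⁶ eg⁰, CFSE = -2.4Δₒ.
(2): Ti is in group 4, so Ti²⁺ is d² (4 − 2 = 2); t₂g² eg⁰, CFSE = -0.8Δₒ.
So (1) has the larger |CFSE|.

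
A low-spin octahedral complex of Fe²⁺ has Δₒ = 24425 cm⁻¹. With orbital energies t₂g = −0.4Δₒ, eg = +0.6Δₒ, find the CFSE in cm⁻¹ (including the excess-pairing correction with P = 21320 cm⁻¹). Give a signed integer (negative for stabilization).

-15980

Group 8 minus oxidation state +2 gives a d⁶ configuration for Fe²⁺.
Configuration: t₂g⁶ eg⁰.
Orbital CFSE = 6(-0.4) + 0(0.6) = -2.4Δₒ = -2.4 × 24425 = -58620 cm⁻¹.
High-spin d⁶ would be t₂g⁴ eg² with 1 pair; low-spin has 3, so 2 excess pairs cost +2P = +42640 cm⁻¹.
Net CFSE = -58620 + 42640 = -15980 cm⁻¹.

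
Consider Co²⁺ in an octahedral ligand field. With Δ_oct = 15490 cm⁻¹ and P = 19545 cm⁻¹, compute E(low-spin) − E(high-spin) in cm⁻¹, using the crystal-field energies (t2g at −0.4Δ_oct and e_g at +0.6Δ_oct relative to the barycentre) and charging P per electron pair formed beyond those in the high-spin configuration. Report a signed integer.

4055

Co sits in group 9; removing 2 electrons leaves Co²⁺ with 9 − 2 = 7 d electrons.
High-spin d⁷ fills as t2g^5 e_g^2 with CFSE 5(−0.4) + 2(+0.6) = -0.8Δ_oct = -12392 cm⁻¹.
Low-spin: t2g^6 e_g^1, orbital CFSE = -1.8Δ_oct = -27882 cm⁻¹; plus 1 excess pair × P = +19545 cm⁻¹; total -8337 cm⁻¹.
Thus E(LS) − E(HS) = 4055 cm⁻¹.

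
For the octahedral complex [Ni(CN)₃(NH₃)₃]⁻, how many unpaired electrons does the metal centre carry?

Ligand charges: 3×(-1) from CN⁻ and 3×(+0) from NH₃ sum to -3; with overall charge -1, Ni is +2.
Ni²⁺: group 10, so d-count = 10 − 2 = 8.
Configuration: t₂g⁶ eg², giving 2 unpaired electrons.

2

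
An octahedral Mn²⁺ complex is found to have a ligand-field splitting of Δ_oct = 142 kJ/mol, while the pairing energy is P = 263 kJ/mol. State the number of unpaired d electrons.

5

Mn sits in group 7; removing 2 electrons leaves Mn²⁺ with 7 − 2 = 5 d electrons.
Since Δ_oct = 142 kJ/mol < P = 263 kJ/mol, the complex adopts the high-spin configuration.
Filling d⁵ accordingly: t₂g³ eg².
Unpaired electrons: 5.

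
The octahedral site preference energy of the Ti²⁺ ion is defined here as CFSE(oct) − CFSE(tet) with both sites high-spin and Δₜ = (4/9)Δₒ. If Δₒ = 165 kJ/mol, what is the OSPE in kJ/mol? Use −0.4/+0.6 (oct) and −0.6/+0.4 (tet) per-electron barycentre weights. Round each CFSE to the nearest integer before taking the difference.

-44

Ti²⁺: group 4, so d-count = 4 − 2 = 2.
Octahedral high-spin t₂g² eg⁰: CFSE = -0.8 × 165 = -132 kJ/mol.
In a tetrahedral site the filling is e² t₂⁰: CFSE(tet) = -1.2Δₜ = -1.2 × (4/9)(165) = -88 kJ/mol.
OSPE = CFSE(oct) − CFSE(tet) = -132 − (-88) = -44 kJ/mol.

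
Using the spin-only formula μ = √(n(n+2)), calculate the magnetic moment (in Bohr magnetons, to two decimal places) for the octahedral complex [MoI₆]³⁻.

3.87 Bohr magnetons

Each I⁻ contributes -1; 6 × (-1) = -6. With overall charge -3, Mo is in the +3 oxidation state.
Mo is in group 6, so Mo³⁺ is d³ (6 − 3 = 3).
Configuration: t2g^3 e_g^0 → 3 unpaired electrons.
μ(spin-only) = √[3(3+2)] = √15 ≈ 3.87 Bohr magnetons.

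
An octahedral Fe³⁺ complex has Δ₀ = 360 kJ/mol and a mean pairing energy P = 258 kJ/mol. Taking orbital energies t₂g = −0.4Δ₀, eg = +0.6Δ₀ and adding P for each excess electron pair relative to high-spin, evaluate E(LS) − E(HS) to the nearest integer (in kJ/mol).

Fe³⁺: group 8, so d-count = 8 − 3 = 5.
High-spin d⁵ fills as t₂g³ eg² with CFSE 3(−0.4) + 2(+0.6) = 0.0Δ₀ = 0 kJ/mol.
Low-spin t₂g⁵ eg⁰ gives -2.0Δ₀ = -720 kJ/mol, but forming 2 extra pairs costs 2P = 516 kJ/mol, so E(LS) = -720 + 516 = -204 kJ/mol.
The difference is -204 − (0) = -204 kJ/mol, so low-spin lies lower.

-204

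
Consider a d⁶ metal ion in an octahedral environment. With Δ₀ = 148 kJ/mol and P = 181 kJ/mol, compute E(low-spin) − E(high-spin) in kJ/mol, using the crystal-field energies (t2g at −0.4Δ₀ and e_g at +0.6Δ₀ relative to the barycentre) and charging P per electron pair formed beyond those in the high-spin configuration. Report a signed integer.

High-spin: t2g^4 e_g^2, CFSE = -0.4Δ₀ = -59 kJ/mol.
Low-spin t2g^6 e_g^0 gives -2.4Δ₀ = -355 kJ/mol, but forming 2 extra pairs costs 2P = 362 kJ/mol, so E(LS) = -355 + 362 = 7 kJ/mol.
The difference is 7 − (-59) = 66 kJ/mol, so high-spin lies lower.

66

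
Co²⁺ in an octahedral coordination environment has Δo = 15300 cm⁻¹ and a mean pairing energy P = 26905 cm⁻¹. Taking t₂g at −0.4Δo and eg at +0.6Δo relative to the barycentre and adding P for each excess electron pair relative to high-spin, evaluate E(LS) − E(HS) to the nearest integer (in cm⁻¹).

Co sits in group 9; removing 2 electrons leaves Co²⁺ with 9 − 2 = 7 d electrons.
High-spin: t₂g⁵ eg², CFSE = -0.8Δo = -12240 cm⁻¹.
Low-spin t₂g⁶ eg¹ gives -1.8Δo = -27540 cm⁻¹, but forming 1 extra pair costs 1P = 26905 cm⁻¹, so E(LS) = -27540 + 26905 = -635 cm⁻¹.
E(LS) − E(HS) = -635 − (-12240) = 11605 cm⁻¹.

11605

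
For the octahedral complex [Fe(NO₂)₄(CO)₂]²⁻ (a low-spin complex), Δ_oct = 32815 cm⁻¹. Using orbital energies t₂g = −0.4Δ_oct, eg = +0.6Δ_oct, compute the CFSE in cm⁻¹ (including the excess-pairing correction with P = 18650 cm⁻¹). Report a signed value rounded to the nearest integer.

-41456

Ligand charges: 4×(-1) from NO₂⁻ and 2×(+0) from CO sum to -4; with overall charge -2, Fe is +2.
Fe sits in group 8; removing 2 electrons leaves Fe²⁺ with 8 − 2 = 6 d electrons.
Configuration: t₂g⁶ eg⁰.
The orbital stabilization is -2.4Δ_oct = -2.4 × 32815 = -78756 cm⁻¹.
Pairing penalty: 3 pairs vs 1 in the high-spin reference → 2 extra × P = 37300 cm⁻¹.
Net CFSE = -78756 + 37300 = -41456 cm⁻¹.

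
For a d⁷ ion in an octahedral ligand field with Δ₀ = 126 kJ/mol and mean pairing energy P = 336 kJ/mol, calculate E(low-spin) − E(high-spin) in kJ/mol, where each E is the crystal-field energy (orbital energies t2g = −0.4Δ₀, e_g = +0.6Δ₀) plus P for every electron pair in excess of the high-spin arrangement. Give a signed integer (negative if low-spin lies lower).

High-spin: t2g^5 e_g^2, CFSE = -0.8Δ₀ = -101 kJ/mol.
Low-spin: t2g^6 e_g^1, orbital CFSE = -1.8Δ₀ = -227 kJ/mol; plus 1 excess pair × P = +336 kJ/mol; total 109 kJ/mol.
E(LS) − E(HS) = 109 − (-101) = 210 kJ/mol.

210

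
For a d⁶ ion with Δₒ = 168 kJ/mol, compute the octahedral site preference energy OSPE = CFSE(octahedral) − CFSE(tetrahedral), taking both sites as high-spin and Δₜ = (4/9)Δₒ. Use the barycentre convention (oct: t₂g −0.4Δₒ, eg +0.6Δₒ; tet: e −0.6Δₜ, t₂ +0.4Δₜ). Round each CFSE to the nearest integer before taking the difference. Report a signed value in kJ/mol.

Octahedral (high-spin): t₂g⁴ eg², CFSE = 4(−0.4) + 2(+0.6) = -0.4Δₒ = -0.4 × 168 = -67 kJ/mol.
Tetrahedral: e³ t₂³, CFSE = 3(−0.6) + 3(+0.4) = -0.6Δₜ = -0.6 × (4/9) × 168 = -45 kJ/mol.
OSPE = -67 − (-45) = -22 kJ/mol.

-22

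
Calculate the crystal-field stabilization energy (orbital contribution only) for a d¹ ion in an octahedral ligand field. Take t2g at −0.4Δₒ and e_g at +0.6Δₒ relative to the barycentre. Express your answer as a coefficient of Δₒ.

-0.4 Δₒ

For octahedral d¹ the high- and low-spin configurations coincide.
Configuration: t2g^1 e_g^0.
CFSE = 1(-0.4Δₒ) + 0(0.6Δₒ) = -0.4Δₒ + 0.0Δₒ = -0.4Δₒ.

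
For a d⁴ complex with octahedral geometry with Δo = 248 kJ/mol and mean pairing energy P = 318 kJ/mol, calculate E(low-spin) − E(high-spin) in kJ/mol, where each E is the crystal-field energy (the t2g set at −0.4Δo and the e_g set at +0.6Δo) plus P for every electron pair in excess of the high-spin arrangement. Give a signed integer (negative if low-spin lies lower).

In the high-spin limit (t2g^3 e_g^1) the orbital term is -0.6Δo = -149 kJ/mol, with no excess pairing.
For low-spin the configuration is t2g^4 e_g^0: orbital energy -1.6 × 248 = -397 kJ/mol, and 1 additional pair relative to high-spin adds 318 kJ/mol, giving -79 kJ/mol.
Thus E(LS) − E(HS) = 70 kJ/mol.

70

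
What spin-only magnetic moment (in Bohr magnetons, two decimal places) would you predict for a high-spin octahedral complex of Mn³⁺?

4.90 Bohr magnetons

Mn is in group 7, so Mn³⁺ is d⁴ (7 − 3 = 4).
Configuration: t₂g³ eg¹ → 4 unpaired electrons.
μ(spin-only) = √[4(4+2)] = √24 ≈ 4.90 Bohr magnetons.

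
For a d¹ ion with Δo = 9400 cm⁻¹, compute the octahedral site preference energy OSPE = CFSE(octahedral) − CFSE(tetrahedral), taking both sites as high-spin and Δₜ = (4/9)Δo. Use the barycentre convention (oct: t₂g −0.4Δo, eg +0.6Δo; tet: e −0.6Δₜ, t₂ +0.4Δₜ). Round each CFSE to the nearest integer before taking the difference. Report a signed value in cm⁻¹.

Octahedral high-spin t₂g¹ eg⁰: CFSE = -0.4 × 9400 = -3760 cm⁻¹.
Tetrahedral: e¹ t₂⁰, CFSE = 1(−0.6) + 0(+0.4) = -0.6Δₜ = -0.6 × (4/9) × 9400 = -2507 cm⁻¹.
Subtracting, OSPE = -3760 − (-2507) = -1253 cm⁻¹.

-1253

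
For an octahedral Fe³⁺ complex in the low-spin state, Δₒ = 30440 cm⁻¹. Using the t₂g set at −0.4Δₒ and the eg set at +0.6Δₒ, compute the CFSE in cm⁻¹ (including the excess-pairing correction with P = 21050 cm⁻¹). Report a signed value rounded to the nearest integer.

-18780

Group 8 minus oxidation state +3 gives a d⁵ configuration for Fe³⁺.
Configuration: t₂g⁵ eg⁰.
CFSE(orbital) = 5×(-0.4Δₒ) + 0×(0.6Δₒ) = -2.0Δₒ; with Δₒ = 30440 cm⁻¹ that is -60880 cm⁻¹.
Relative to high-spin t₂g³ eg² (0 paired), the low-spin configuration has 2 additional pairs, contributing +2 × 21050 = +42100 cm⁻¹.
Overall CFSE = -60880 + 42100 = -18780 cm⁻¹.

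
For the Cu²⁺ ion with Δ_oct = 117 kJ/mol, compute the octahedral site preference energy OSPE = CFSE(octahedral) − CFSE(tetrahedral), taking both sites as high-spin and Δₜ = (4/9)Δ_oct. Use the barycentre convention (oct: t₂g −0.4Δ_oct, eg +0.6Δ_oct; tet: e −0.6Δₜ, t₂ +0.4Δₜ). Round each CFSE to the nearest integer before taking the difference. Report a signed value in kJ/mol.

Group 11 minus oxidation state +2 gives a d⁹ configuration for Cu²⁺.
In an octahedral site d⁹ (HS) is t₂g⁶ eg³, giving CFSE(oct) = -0.6Δ_oct = -70 kJ/mol.
Tetrahedral: e⁴ t₂⁵, CFSE = 4(−0.6) + 5(+0.4) = -0.4Δₜ = -0.4 × (4/9) × 117 = -21 kJ/mol.
OSPE = -70 − (-21) = -49 kJ/mol.

-49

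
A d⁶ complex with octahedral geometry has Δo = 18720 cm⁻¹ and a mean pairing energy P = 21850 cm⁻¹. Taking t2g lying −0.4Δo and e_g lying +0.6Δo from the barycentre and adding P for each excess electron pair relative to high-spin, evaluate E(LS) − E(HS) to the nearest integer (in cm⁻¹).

In the high-spin limit (t2g^4 e_g^2) the orbital term is -0.4Δo = -7488 cm⁻¹, with no excess pairing.
Low-spin t2g^6 e_g^0 gives -2.4Δo = -44928 cm⁻¹, but forming 2 extra pairs costs 2P = 43700 cm⁻¹, so E(LS) = -44928 + 43700 = -1228 cm⁻¹.
The difference is -1228 − (-7488) = 6260 cm⁻¹, so high-spin lies lower.

6260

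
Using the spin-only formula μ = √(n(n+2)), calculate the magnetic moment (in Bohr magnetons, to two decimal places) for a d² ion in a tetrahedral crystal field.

2.83 Bohr magnetons

Tetrahedral fields are weak (Δₜ ≈ 4/9 Δₒ), so electrons fill high-spin.
Configuration: e² t₂⁰ → 2 unpaired electrons.
μ(spin-only) = √[2(2+2)] = √8 ≈ 2.83 Bohr magnetons.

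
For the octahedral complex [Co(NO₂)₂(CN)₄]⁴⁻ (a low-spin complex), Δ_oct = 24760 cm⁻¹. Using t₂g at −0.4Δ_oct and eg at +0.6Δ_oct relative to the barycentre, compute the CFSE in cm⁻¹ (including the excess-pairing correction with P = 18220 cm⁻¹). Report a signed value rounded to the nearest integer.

-26348

Ligand charges: 2×(-1) from NO₂⁻ and 4×(-1) from CN⁻ sum to -6; with overall charge -4, Co is +2.
Group 9 minus oxidation state +2 gives a d⁷ configuration for Co²⁺.
Electron filling gives t₂g⁶ eg¹.
The orbital stabilization is -1.8Δ_oct = -1.8 × 24760 = -44568 cm⁻¹.
Relative to high-spin t₂g⁵ eg² (2 paired), the low-spin configuration has 1 additional pair, contributing +1 × 18220 = +18220 cm⁻¹.
Net CFSE = -44568 + 18220 = -26348 cm⁻¹.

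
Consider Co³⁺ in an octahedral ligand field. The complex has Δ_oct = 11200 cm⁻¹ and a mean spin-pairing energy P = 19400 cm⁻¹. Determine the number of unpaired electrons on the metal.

4

Co sits in group 9; removing 3 electrons leaves Co³⁺ with 9 − 3 = 6 d electrons.
Δ_oct < P, so pairing is avoided: the ground state is high-spin.
That gives t2g^4 e_g^2.
Unpaired electrons: 4.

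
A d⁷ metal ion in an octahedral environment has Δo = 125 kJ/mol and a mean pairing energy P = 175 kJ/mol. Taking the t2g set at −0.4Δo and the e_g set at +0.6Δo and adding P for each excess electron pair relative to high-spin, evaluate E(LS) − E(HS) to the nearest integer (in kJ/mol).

50

In the high-spin limit (t2g^5 e_g^2) the orbital term is -0.8Δo = -100 kJ/mol, with no excess pairing.
For low-spin the configuration is t2g^6 e_g^1: orbital energy -1.8 × 125 = -225 kJ/mol, and 1 additional pair relative to high-spin adds 175 kJ/mol, giving -50 kJ/mol.
E(LS) − E(HS) = -50 − (-100) = 50 kJ/mol.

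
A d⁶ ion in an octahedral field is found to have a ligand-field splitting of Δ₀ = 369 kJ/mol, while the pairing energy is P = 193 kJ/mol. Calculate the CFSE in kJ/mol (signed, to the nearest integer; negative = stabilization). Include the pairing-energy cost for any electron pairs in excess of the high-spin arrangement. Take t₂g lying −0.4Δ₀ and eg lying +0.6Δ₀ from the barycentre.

Here Δ₀ > P (369 > 193), so the low-spin state is favoured.
Filling d⁶ accordingly: t₂g⁶ eg⁰.
Orbital CFSE = -2.4Δ₀ = -2.4 × 369 = -886 kJ/mol.
Excess pairs vs high-spin: 3 − 1 = 2; pairing cost = +386 kJ/mol.
Net CFSE = -886 + 386 = -500 kJ/mol.

-500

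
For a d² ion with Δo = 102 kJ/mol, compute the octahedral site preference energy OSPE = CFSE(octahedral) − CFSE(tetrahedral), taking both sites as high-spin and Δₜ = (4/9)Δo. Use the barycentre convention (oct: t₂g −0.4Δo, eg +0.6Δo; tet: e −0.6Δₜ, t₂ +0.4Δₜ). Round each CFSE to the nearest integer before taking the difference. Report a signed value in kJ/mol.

-28

In an octahedral site d² (HS) is t2g^2 e_g^0, giving CFSE(oct) = -0.8Δo = -82 kJ/mol.
Tetrahedral: e^2 t2^0, CFSE = 2(−0.6) + 0(+0.4) = -1.2Δₜ = -1.2 × (4/9) × 102 = -54 kJ/mol.
Subtracting, OSPE = -82 − (-54) = -28 kJ/mol.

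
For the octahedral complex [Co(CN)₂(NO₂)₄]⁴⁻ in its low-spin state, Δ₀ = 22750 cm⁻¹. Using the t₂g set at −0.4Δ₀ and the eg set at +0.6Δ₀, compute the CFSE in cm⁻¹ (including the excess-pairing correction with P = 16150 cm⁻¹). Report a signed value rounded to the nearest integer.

-24800

Ligand charges: 2×(-1) from CN⁻ and 4×(-1) from NO₂⁻ sum to -6; with overall charge -4, Co is +2.
Group 9 minus oxidation state +2 gives a d⁷ configuration for Co²⁺.
The d⁷ electrons fill as t₂g⁶ eg¹.
CFSE(orbital) = 6×(-0.4Δ₀) + 1×(0.6Δ₀) = -1.8Δ₀; with Δ₀ = 22750 cm⁻¹ that is -40950 cm⁻¹.
Relative to high-spin t₂g⁵ eg² (2 paired), the low-spin configuration has 1 additional pair, contributing +1 × 16150 = +16150 cm⁻¹.
Net CFSE = -40950 + 16150 = -24800 cm⁻¹.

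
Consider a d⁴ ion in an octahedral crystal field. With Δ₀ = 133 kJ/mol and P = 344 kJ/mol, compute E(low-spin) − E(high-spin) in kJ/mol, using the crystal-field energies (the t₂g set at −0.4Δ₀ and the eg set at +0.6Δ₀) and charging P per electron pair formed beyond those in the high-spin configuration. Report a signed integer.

211

In the high-spin limit (t₂g³ eg¹) the orbital term is -0.6Δ₀ = -80 kJ/mol, with no excess pairing.
For low-spin the configuration is t₂g⁴ eg⁰: orbital energy -1.6 × 133 = -213 kJ/mol, and 1 additional pair relative to high-spin adds 344 kJ/mol, giving 131 kJ/mol.
E(LS) − E(HS) = 131 − (-80) = 211 kJ/mol.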